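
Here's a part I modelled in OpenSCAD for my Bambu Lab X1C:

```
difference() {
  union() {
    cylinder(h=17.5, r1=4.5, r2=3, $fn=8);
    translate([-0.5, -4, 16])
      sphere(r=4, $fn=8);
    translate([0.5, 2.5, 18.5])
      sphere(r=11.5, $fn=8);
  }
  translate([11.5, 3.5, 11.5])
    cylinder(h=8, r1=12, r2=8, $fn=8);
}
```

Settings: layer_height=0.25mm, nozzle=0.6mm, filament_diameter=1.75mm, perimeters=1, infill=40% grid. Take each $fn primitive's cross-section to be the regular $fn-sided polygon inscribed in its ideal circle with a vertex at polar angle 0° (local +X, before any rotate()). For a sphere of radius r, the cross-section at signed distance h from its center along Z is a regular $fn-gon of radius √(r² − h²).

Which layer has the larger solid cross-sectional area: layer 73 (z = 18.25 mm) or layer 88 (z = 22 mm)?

layer 88 (z = 22 mm)

Layer 73 (z = 18.25): the cone does not reach this height (z outside [0, 17.5]); the sphere at (-0.5, -4): section is a regular 8-gon, circumradius = √(r²−h²) = √(4²−2.25²) = 3.307 (area = (8/2)·3.307²·sin(360°/8) = 30.94 mm²); the r=11.5 sphere at (0.5, 2.5) contributes a regular 8-gon of circumradius √(11.5²−0.25²) = 11.497 (area = (8/2)·11.497²·sin(360°/8) = 373.88 mm²); Combining (union): the r=4 sphere at (-0.5, -4) lies entirely inside the r=11.5 sphere at (0.5, 2.5), so the union is just the r=11.5 sphere at (0.5, 2.5) — area = 373.88 mm²; the cone at (11.5, 3.5) contributes a regular 8-gon of circumradius 8.625 (interpolated between r1=12 and r2=8 at t=0.844) (area = (8/2)·8.625²·sin(360°/8) = 210.41 mm²); Subtracting the remaining from the first: starting from that combined region (373.88 mm²), the cone at (11.5, 3.5) partially overlaps it — only the 85.92 mm² overlap (of its 210.41 mm²) is removed, clipping the outline — area = 287.96 mm². So its area = 287.96 mm². Layer 88 (z = 22): the cone is not intersected at this z (z outside [0, 17.5]); the sphere at (-0.5, -4) does not reach this height (|z−center|=6.000 > r=4); the r=11.5 sphere at (0.5, 2.5) slices to a regular 8-gon of circumradius 10.954 (√(r²−h²) with h=3.5 from center) (area = (8/2)·10.954²·sin(360°/8) = 339.41 mm²); Combining (union): only the r=11.5 sphere at (0.5, 2.5) is present, so the union is just that shape — area = 339.41 mm²; the cone at (11.5, 3.5) is absent (z outside [11.5, 19.5]); Subtracting the remaining from the first: none of the subtracted shapes is present at this height, so the result so far is unchanged — area = 339.41 mm². So its area = 339.41 mm². Layer 88 is larger (339.41 vs 287.96 mm²).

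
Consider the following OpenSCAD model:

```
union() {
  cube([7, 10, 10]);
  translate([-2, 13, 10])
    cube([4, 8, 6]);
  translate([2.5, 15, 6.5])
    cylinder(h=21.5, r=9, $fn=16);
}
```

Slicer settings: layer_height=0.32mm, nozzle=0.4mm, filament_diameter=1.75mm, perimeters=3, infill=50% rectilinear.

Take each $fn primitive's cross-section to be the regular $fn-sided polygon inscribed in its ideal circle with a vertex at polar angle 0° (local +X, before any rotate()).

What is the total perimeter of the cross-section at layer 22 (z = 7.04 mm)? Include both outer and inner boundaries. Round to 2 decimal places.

69.74 mm

At z = 7.04 mm: the cube (footprint 7×10) is included at this height (perimeter 34.00 mm); the cube at (-2, 13) is absent (z outside [10, 16]); the r=9 cylinder at (2.5, 15) gives a regular 16-gon of circumradius 9 (constant along its height) (perimeter = 2·16·9.000·sin(180°/16) = 56.19 mm); Taking the union: the regions partially overlap (shared area 25.10 mm²), so the edge portions inside another operand are dropped and the merged outline is re-measured after clipping — boundary = 69.74 mm. Overall, the cross-section is a single solid region. Total boundary length (outer) = 69.74 mm.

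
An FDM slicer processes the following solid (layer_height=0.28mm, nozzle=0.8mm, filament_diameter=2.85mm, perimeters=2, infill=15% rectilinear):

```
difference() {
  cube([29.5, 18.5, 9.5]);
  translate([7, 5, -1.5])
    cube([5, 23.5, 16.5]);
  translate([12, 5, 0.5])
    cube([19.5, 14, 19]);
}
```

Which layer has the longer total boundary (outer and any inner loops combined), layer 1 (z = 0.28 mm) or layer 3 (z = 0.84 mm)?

Layer 1 (z = 0.28): the cube (footprint 29.5×18.5) is included at this height (perimeter 96.00 mm); the 5×23.5 cube at (7, 5) contributes its full rectangle (perimeter 57.00 mm); the cube at (12, 5) does not reach this height (z outside [0.5, 19.5]); Subtracting the remaining from the first: starting from the 29.5×18.5 cube, the 5×23.5 cube at (7, 5) partially overlaps it — only the 67.50 mm² overlap (of its 117.50 mm²) is removed, clipping the outline — boundary = 123.00 mm. So its perimeter = 123.00 mm. Layer 3 (z = 0.84): the 29.5×18.5 cube contributes its full rectangle (perimeter 96.00 mm); the cube at (7, 5) is present — its section is the full 5×23.5 rectangle (perimeter 57.00 mm); the 19.5×14 cube at (12, 5) contributes its full rectangle (perimeter 67.00 mm); Subtracting the remaining from the first: starting from the 29.5×18.5 cube, the 5×23.5 cube at (7, 5) partially overlaps it — only the 67.50 mm² overlap (of its 117.50 mm²) is removed, clipping the outline; the 19.5×14 cube at (12, 5) partially overlaps it — only the 236.25 mm² overlap (of its 273.00 mm²) is removed, clipping the outline — boundary = 96.00 mm. So its perimeter = 96.00 mm. Layer 1 is larger (123.00 vs 96.00 mm).

layer 1 (z = 0.28 mm)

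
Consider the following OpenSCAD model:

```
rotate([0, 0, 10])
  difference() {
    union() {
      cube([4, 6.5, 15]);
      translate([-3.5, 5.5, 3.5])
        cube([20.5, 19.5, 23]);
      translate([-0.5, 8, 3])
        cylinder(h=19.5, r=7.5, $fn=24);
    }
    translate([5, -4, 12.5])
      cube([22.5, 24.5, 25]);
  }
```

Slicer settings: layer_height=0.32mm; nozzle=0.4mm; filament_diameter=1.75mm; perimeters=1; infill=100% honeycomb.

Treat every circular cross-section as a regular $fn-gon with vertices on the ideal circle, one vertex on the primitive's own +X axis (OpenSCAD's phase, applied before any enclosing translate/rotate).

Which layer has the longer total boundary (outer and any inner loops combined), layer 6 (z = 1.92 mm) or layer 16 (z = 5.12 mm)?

Layer 6 (z = 1.92): the cube (footprint 4×6.5) is included at this height (perimeter 21.00 mm); the cube at (-3.5, 5.5) is not intersected at this z (z outside [3.5, 26.5]); the cylinder at (-0.5, 8) does not reach this height (z outside [3, 22.5]); Taking the union: only the 4×6.5 cube is present, so the union is just that shape — boundary = 21.00 mm; the cube at (5, -4) does not reach this height (z outside [12.5, 37.5]); Subtracting the remaining from the first: none of the subtracted shapes is present at this height, so the result so far is unchanged — boundary = 21.00 mm; (rotated 10° about Z; rotation is an isometry so areas/perimeters/island counts are preserved). So its perimeter = 21.00 mm. Layer 16 (z = 5.12): the 4×6.5 cube contributes its full rectangle (perimeter 21.00 mm); the cube at (-3.5, 5.5) (footprint 20.5×19.5) is included at this height (perimeter 80.00 mm); the cylinder at (-0.5, 8): section is a regular 24-gon, circumradius r=7.5 (perimeter = 2·24·7.500·sin(180°/24) = 46.99 mm); Combining (union): the regions partially overlap (shared area 112.88 mm²), so the edge portions inside another operand are dropped and the merged outline is re-measured after clipping — boundary = 92.55 mm; the cube at (5, -4) is not intersected at this z (z outside [12.5, 37.5]); After the difference (first − rest): none of the subtracted shapes is present at this height, so that combined region is unchanged — boundary = 92.55 mm; (rotated 10° about Z; rotation is an isometry so areas/perimeters/island counts are preserved). So its perimeter = 92.55 mm. Layer 16 is larger (92.55 vs 21.00 mm).

layer 16 (z = 5.12 mm)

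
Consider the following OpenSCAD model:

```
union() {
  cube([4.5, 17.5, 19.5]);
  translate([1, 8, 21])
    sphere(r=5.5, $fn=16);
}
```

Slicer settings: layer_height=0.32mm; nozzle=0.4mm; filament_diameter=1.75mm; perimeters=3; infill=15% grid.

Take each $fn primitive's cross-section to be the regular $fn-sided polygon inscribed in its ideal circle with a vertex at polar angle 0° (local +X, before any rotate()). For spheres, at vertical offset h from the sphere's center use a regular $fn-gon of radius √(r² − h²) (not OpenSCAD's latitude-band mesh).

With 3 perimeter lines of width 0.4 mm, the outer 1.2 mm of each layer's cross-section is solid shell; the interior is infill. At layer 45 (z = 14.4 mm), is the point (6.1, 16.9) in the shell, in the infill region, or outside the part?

outside

At z = 14.4 mm: the cube (footprint 4.5×17.5) is included at this height; the sphere at (1, 8) is absent (|z−center|=6.600 > r=5.5); Combining (union): only the 4.5×17.5 cube is present, so the union is just that shape — 1 connected region. Overall, the cross-section is a single solid region. The nearest boundary edge runs (4.50, 0.00)→(4.50, 17.50); distance from the point to it = 1.60 mm. The point is not inside any of the regions above, so it lies outside the cross-section (1.60 mm from the nearest boundary).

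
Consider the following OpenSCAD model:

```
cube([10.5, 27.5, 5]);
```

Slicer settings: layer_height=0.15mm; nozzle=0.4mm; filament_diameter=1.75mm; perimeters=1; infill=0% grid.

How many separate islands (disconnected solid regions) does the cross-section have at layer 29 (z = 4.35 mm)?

1

At z = 4.35 mm: the cube (footprint 10.5×27.5) is included at this height. Overall, the cross-section is a single solid region. Island count = 1.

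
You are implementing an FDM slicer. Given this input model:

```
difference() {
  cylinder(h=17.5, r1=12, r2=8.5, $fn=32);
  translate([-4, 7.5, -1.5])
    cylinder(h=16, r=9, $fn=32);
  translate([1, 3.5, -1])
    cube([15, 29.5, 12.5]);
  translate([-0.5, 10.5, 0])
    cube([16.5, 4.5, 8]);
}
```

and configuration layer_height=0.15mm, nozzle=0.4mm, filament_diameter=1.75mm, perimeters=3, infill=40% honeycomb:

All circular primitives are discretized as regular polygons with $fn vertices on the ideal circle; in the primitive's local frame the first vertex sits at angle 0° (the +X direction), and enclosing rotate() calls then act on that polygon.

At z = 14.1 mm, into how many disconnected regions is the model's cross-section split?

At z = 14.1 mm: the cone contributes a regular 32-gon of circumradius 9.180 (interpolated between r1=12 and r2=8.5 at t=0.806); the cylinder at (-4, 7.5): section is a regular 32-gon, circumradius r=9; the cube at (1, 3.5) is not intersected at this z (z outside [-1, 11.5]); the cube at (-0.5, 10.5) does not reach this height (z outside [0, 8]); After the difference (first − rest): starting from the cone, the r=9 cylinder at (-4, 7.5) partially overlaps it — only the 109.72 mm² overlap (of its 252.84 mm²) is removed, clipping the outline — 1 connected region. The result has 1 disconnected region.

1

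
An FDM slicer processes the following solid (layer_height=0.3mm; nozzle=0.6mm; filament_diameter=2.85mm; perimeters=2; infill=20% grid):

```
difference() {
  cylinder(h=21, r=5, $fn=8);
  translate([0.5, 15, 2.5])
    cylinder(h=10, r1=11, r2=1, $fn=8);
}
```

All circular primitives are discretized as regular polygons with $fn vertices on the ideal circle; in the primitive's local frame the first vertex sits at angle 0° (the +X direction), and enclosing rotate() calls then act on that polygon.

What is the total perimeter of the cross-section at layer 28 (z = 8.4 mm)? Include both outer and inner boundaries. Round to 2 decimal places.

At z = 8.4 mm: the r=5 cylinder contributes a regular 8-gon of circumradius 5 (perimeter = 2·8·5.000·sin(180°/8) = 30.61 mm); the cone at (0.5, 15): at t=0.590 of its height the radius interpolates to r₁+(r₂−r₁)t = 5.100, giving a regular 8-gon of that circumradius (perimeter = 2·8·5.100·sin(180°/8) = 31.23 mm); After the difference (first − rest): starting from the r=5 cylinder, the cone at (0.5, 15) misses the remaining region (no effect) — boundary = 30.61 mm. Overall, the cross-section is a single solid region. Total boundary length (outer) = 30.61 mm.

30.61 mm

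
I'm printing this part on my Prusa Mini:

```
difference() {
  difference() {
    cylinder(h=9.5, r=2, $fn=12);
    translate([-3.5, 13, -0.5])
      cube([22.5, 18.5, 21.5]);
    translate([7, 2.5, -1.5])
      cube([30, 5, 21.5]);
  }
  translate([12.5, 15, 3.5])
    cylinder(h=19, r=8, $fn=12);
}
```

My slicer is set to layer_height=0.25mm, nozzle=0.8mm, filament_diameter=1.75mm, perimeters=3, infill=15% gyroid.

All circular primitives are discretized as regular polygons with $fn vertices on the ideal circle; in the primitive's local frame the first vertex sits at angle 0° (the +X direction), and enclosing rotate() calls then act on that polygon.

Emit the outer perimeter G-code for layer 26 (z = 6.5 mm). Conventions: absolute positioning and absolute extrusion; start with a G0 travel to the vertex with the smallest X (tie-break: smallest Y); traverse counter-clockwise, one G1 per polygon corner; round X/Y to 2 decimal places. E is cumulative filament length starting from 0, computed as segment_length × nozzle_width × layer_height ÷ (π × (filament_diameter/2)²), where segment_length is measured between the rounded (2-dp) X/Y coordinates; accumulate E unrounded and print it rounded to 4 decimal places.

At z = 6.5 mm: the r=2 cylinder gives a regular 12-gon of circumradius 2 (constant along its height); the cube at (-3.5, 13) (footprint 22.5×18.5) is included at this height; the cube at (7, 2.5) is present — its section is the full 30×5 rectangle; Subtracting the remaining from the first: starting from the r=2 cylinder, the 22.5×18.5 cube at (-3.5, 13) misses the remaining region (no effect); the 30×5 cube at (7, 2.5) misses the remaining region (no effect) — 1 connected region; the cylinder at (12.5, 15): section is a regular 12-gon, circumradius r=8; After the difference (first − rest): starting from the result so far, the r=8 cylinder at (12.5, 15) misses the remaining region (no effect) — 1 connected region. The outline is a single polygon with 12 vertices. Extrusion per mm of travel: 0.8 × 0.25 / (π × 0.875²) = 0.083150. Accumulating E over each segment gives final E = 1.0324.

G0 X-2.00 Y0.00 Z6.50
G1 X-1.73 Y-1.00 E0.0861
G1 X-1.00 Y-1.73 E0.1720
G1 X0.00 Y-2.00 E0.2581
G1 X1.00 Y-1.73 E0.3442
G1 X1.73 Y-1.00 E0.4301
G1 X2.00 Y0.00 E0.5162
G1 X1.73 Y1.00 E0.6023
G1 X1.00 Y1.73 E0.6882
G1 X0.00 Y2.00 E0.7743
G1 X-1.00 Y1.73 E0.8604
G1 X-1.73 Y1.00 E0.9463
G1 X-2.00 Y0.00 E1.0324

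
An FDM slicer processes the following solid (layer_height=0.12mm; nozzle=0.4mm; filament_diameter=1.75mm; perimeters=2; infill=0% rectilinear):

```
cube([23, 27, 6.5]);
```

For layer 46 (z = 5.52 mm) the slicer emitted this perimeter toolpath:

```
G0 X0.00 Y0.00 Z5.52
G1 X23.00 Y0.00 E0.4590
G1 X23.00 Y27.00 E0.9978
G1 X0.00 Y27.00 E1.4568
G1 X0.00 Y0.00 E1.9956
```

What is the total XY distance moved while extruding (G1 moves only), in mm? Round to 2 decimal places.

Sum the Euclidean lengths of each G1 segment: total = 100.00 mm.

100.00 mm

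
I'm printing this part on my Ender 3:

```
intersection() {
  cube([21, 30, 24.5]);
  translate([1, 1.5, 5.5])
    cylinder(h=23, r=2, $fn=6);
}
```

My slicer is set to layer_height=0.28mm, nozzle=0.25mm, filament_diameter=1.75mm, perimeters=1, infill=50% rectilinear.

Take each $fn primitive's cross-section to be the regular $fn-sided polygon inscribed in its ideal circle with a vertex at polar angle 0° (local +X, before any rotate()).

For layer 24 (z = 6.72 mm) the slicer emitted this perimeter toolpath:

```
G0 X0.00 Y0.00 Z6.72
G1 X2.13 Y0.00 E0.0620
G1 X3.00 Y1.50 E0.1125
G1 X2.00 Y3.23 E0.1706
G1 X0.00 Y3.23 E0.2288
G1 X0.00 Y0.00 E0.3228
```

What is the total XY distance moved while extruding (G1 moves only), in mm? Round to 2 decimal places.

Sum the Euclidean lengths of each G1 segment: total = 11.09 mm.

11.09 mm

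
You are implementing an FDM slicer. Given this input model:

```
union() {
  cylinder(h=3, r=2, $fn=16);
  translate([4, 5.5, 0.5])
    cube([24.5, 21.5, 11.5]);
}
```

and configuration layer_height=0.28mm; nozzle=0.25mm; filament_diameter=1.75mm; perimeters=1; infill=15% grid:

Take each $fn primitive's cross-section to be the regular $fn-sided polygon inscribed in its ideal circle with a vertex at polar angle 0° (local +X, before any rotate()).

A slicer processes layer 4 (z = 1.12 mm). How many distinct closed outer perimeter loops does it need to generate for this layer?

2

At z = 1.12 mm: the cylinder: section is a regular 16-gon, circumradius r=2; the cube at (4, 5.5) is present — its section is the full 24.5×21.5 rectangle; Combining (union): the 2 present regions are separate (no shared area or edge), so areas and boundary lengths simply add and each stays a separate island — 2 connected regions. The result has 2 disconnected regions.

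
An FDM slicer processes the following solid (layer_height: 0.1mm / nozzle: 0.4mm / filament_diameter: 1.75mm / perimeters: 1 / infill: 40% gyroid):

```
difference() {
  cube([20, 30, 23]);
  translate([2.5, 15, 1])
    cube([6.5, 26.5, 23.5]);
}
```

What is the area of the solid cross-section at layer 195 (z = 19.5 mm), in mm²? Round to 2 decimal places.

502.50 mm²

At z = 19.5 mm: the cube is present — its section is the full 20×30 rectangle (area 600.00 mm²); the cube at (2.5, 15) (footprint 6.5×26.5) is included at this height (area 172.25 mm²); Subtracting the remaining from the first: starting from the 20×30 cube (600.00 mm²), the 6.5×26.5 cube at (2.5, 15) partially overlaps it — only the 97.50 mm² overlap (of its 172.25 mm²) is removed, clipping the outline — area = 502.50 mm². Overall, the cross-section is a single solid region. Net area = 502.50 mm².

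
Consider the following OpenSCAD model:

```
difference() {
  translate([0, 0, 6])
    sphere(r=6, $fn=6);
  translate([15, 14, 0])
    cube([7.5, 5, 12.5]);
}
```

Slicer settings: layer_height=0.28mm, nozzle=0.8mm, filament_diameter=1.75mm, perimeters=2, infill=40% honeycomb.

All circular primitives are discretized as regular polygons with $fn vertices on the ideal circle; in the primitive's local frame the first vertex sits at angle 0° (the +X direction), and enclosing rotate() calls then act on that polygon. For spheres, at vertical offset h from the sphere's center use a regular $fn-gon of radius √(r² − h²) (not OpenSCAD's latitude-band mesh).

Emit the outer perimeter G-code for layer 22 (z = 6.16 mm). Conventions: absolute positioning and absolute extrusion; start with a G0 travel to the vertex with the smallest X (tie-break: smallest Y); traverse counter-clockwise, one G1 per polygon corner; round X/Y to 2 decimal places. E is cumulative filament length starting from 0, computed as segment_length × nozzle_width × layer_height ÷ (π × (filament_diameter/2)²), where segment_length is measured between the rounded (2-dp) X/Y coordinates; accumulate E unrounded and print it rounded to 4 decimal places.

At z = 6.16 mm: the sphere: section is a regular 6-gon, circumradius = √(r²−h²) = √(6²−0.16²) = 5.998; the 7.5×5 cube at (15, 14) contributes its full rectangle; Taking the first minus the rest: starting from the r=6 sphere, the 7.5×5 cube at (15, 14) misses the remaining region (no effect) — 1 connected region. The outline is a single polygon with 6 vertices. Extrusion per mm of travel: 0.8 × 0.28 / (π × 0.875²) = 0.093128. Accumulating E over each segment gives final E = 3.3506.

G0 X-6.00 Y0.00 Z6.16
G1 X-3.00 Y-5.19 E0.5583
G1 X3.00 Y-5.19 E1.1170
G1 X6.00 Y0.00 E1.6753
G1 X3.00 Y5.19 E2.2336
G1 X-3.00 Y5.19 E2.7924
G1 X-6.00 Y0.00 E3.3506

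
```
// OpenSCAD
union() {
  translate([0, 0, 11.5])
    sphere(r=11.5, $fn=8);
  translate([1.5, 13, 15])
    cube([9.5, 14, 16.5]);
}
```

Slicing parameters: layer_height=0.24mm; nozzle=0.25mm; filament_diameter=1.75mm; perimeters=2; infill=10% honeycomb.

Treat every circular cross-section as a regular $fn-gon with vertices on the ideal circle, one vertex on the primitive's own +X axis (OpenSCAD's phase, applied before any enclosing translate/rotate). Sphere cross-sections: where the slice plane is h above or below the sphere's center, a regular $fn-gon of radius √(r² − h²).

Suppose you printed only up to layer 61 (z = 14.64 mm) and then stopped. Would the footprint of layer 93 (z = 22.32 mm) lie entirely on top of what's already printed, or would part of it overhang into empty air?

part overhangs

Compare the two slices. At z = 14.64: the sphere: section is a regular 8-gon, circumradius = √(r²−h²) = √(11.5²−3.14²) = 11.063 (area = (8/2)·11.063²·sin(360°/8) = 346.17 mm²); the cube at (1.5, 13) is not intersected at this z (z outside [15, 31.5]); Merging all regions: only the r=11.5 sphere is present, so the union is just that shape — area = 346.17 mm². At z = 22.32: the r=11.5 sphere contributes a regular 8-gon of circumradius √(11.5²−10.82²) = 3.896 (area = (8/2)·3.896²·sin(360°/8) = 42.93 mm²); the cube at (1.5, 13) is present — its section is the full 9.5×14 rectangle (area 133.00 mm²); Combining (union): the 2 present regions are separate (no shared area or edge), so areas and boundary lengths simply add and each stays a separate island — area = 175.93 mm². Checking containment: at z = 22.32 the cross-section extends beyond the z = 14.64 cross-section by about 133.00 mm².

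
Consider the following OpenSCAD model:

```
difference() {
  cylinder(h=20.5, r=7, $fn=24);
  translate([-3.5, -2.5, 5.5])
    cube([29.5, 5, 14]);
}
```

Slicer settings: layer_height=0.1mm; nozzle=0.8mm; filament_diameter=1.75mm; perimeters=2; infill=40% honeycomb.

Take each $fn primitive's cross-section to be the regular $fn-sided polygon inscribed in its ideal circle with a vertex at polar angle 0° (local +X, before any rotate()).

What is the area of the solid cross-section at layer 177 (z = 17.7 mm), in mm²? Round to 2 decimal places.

100.64 mm²

At z = 17.7 mm: the r=7 cylinder contributes a regular 24-gon of circumradius 7 (area = (24/2)·7.000²·sin(360°/24) = 152.19 mm²); the cube at (-3.5, -2.5) is present — its section is the full 29.5×5 rectangle (area 147.50 mm²); Taking the first minus the rest: starting from the r=7 cylinder (152.19 mm²), the 29.5×5 cube at (-3.5, -2.5) partially overlaps it — only the 51.54 mm² overlap (of its 147.50 mm²) is removed, clipping the outline — area = 100.64 mm². Overall, the cross-section is a single solid region. Net area = 100.64 mm².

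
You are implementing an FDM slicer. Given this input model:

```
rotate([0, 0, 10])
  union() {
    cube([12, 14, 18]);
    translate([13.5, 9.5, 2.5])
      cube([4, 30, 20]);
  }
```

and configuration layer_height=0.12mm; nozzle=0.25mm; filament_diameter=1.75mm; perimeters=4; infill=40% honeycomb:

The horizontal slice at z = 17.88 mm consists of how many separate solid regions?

2

At z = 17.88 mm: the cube is present — its section is the full 12×14 rectangle; the cube at (13.5, 9.5) is present — its section is the full 4×30 rectangle; Taking the union: the 2 present regions are separate (no shared area or edge), so areas and boundary lengths simply add and each stays a separate island — 2 connected regions; (rotated 10° about Z; rotation is an isometry so areas/perimeters/island counts are preserved). The result has 2 disconnected regions.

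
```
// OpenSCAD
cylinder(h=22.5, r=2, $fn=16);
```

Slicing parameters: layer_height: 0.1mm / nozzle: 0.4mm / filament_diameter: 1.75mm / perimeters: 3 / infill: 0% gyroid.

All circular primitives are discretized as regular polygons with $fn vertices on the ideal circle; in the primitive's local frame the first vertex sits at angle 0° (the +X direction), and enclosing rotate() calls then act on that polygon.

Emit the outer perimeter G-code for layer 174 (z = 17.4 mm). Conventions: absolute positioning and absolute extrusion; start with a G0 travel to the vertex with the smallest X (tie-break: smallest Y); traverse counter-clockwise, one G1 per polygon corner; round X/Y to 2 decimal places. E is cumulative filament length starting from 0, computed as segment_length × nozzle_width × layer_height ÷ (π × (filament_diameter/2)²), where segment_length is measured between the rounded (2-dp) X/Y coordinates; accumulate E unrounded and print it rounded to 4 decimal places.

At z = 17.4 mm: the r=2 cylinder gives a regular 16-gon of circumradius 2 (constant along its height). The outline is a single polygon with 16 vertices. Extrusion per mm of travel: 0.4 × 0.1 / (π × 0.875²) = 0.016630. Accumulating E over each segment gives final E = 0.2077.

G0 X-2.00 Y0.00 Z17.40
G1 X-1.85 Y-0.77 E0.0130
G1 X-1.41 Y-1.41 E0.0260
G1 X-0.77 Y-1.85 E0.0389
G1 X0.00 Y-2.00 E0.0519
G1 X0.77 Y-1.85 E0.0650
G1 X1.41 Y-1.41 E0.0779
G1 X1.85 Y-0.77 E0.0908
G1 X2.00 Y0.00 E0.1038
G1 X1.85 Y0.77 E0.1169
G1 X1.41 Y1.41 E0.1298
G1 X0.77 Y1.85 E0.1427
G1 X0.00 Y2.00 E0.1558
G1 X-0.77 Y1.85 E0.1688
G1 X-1.41 Y1.41 E0.1817
G1 X-1.85 Y0.77 E0.1946
G1 X-2.00 Y0.00 E0.2077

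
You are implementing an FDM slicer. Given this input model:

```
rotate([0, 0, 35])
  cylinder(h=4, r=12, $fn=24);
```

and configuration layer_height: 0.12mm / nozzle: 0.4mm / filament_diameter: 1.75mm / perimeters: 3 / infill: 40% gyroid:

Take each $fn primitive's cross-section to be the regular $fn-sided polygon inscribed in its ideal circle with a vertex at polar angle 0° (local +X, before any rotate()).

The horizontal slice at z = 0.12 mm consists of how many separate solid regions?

1

At z = 0.12 mm: the r=12 cylinder gives a regular 24-gon of circumradius 12 (constant along its height); (whole slice rotated 35° about Z — lengths, areas and connectivity unchanged). The result has 1 disconnected region.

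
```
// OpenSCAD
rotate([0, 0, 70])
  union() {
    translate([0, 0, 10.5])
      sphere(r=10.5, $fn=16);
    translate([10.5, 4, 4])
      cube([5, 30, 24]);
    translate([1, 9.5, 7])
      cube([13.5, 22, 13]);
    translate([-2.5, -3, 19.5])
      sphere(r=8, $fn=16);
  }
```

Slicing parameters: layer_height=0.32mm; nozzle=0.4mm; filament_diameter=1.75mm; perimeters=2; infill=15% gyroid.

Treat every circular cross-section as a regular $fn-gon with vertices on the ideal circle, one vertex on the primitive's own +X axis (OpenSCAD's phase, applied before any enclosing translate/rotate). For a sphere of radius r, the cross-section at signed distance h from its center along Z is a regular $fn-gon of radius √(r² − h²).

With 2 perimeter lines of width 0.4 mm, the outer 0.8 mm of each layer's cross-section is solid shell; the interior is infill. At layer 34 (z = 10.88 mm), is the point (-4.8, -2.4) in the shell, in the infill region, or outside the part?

infill

At z = 10.88 mm: the r=10.5 sphere slices to a regular 16-gon of circumradius 10.493 (√(r²−h²) with h=0.38 from center); the cube at (10.5, 4) (footprint 5×30) is included at this height; the cube at (1, 9.5) (footprint 13.5×22) is included at this height; the sphere at (-2.5, -3) is not intersected at this z (|z−center|=8.620 > r=8); Combining (union): the regions partially overlap (shared area 89.52 mm²), so overlapping operands fuse into one piece — 1 connected region; (rotated 70° about Z; rotation is an isometry so areas/perimeters/island counts are preserved). Overall, the cross-section is a single solid region. Undo the 70° rotation: the query point maps to (-3.897, 3.690) in the un-rotated model frame. The nearest boundary edge runs (-9.69, 4.02)→(-7.42, 7.42); distance from the point to it = 5.00 mm. The point is inside the cross-section and 5.00 mm from the nearest boundary — more than the 0.8 mm shell width (2 × 0.4), so it's in the infill interior.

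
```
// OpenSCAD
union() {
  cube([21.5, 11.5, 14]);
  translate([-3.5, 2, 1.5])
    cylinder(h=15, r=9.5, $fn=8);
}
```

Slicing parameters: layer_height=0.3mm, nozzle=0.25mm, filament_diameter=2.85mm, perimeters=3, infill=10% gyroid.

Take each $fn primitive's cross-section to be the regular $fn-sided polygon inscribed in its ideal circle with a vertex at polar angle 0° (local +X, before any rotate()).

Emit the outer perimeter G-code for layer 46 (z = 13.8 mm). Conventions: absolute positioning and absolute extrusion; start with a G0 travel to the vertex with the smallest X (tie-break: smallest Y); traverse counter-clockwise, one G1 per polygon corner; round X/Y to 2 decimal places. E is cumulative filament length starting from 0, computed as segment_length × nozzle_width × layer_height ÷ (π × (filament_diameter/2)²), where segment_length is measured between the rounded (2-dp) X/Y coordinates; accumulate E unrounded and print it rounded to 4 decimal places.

G0 X-13.00 Y2.00 Z13.80
G1 X-10.22 Y-4.72 E0.0855
G1 X-3.50 Y-7.50 E0.1710
G1 X3.22 Y-4.72 E0.2565
G1 X5.17 Y0.00 E0.3165
G1 X21.50 Y0.00 E0.5085
G1 X21.50 Y11.50 E0.6437
G1 X0.00 Y11.50 E0.8965
G1 X0.00 Y10.05 E0.9135
G1 X-3.50 Y11.50 E0.9581
G1 X-10.22 Y8.72 E1.0436
G1 X-13.00 Y2.00 E1.1291

At z = 13.8 mm: the cube (footprint 21.5×11.5) is included at this height; the cylinder at (-3.5, 2): section is a regular 8-gon, circumradius r=9.5; Merging all regions: the regions partially overlap (shared area 44.28 mm²), so overlapping operands fuse into one piece — 1 connected region. The outline is a single polygon with 11 vertices. Extrusion per mm of travel: 0.25 × 0.3 / (π × 1.425²) = 0.011757. Accumulating E over each segment gives final E = 1.1291.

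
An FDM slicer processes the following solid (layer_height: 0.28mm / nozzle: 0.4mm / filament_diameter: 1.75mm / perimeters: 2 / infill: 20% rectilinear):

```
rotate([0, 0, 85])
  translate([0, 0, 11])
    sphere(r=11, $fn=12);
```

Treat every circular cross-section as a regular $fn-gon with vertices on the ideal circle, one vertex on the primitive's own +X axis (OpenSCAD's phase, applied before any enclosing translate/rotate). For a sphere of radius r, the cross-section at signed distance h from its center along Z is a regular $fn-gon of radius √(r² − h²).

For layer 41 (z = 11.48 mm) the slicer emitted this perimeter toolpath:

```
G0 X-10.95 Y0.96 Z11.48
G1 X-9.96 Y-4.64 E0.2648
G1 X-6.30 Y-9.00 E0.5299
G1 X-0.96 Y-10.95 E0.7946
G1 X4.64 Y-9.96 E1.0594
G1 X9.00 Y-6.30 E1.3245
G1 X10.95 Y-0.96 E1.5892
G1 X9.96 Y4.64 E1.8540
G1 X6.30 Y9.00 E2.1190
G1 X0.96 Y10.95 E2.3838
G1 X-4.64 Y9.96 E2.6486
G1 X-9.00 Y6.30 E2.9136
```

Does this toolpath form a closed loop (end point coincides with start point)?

no

Start point (G0): (-10.95, 0.96). End point (last G1): the path does not return to the start — open.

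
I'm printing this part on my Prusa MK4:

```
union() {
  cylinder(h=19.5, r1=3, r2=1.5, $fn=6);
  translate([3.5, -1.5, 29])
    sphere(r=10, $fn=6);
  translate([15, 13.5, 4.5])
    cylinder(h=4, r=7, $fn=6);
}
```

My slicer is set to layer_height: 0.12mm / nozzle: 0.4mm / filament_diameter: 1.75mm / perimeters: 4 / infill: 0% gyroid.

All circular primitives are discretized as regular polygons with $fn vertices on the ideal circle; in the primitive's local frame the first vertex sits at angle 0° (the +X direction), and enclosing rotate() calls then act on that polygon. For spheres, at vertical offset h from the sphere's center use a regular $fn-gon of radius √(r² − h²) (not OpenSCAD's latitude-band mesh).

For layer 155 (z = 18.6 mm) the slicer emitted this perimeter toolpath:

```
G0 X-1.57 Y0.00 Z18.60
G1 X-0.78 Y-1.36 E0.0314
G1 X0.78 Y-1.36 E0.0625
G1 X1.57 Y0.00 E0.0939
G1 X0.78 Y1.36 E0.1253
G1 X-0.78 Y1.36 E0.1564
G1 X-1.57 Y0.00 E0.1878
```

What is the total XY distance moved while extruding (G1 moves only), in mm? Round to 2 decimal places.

9.41 mm

Sum the Euclidean lengths of each G1 segment: total = 9.41 mm.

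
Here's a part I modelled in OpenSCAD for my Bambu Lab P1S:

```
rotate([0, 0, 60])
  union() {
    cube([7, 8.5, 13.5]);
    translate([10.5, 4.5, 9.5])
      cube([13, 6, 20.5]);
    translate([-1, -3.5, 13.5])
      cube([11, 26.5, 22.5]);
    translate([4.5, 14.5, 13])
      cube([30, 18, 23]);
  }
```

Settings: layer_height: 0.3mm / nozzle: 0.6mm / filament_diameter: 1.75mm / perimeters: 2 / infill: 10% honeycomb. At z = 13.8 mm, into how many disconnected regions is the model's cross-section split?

At z = 13.8 mm: the cube is not intersected at this z (z outside [0, 13.5]); the 13×6 cube at (10.5, 4.5) contributes its full rectangle; the cube at (-1, -3.5) (footprint 11×26.5) is included at this height; the cube at (4.5, 14.5) (footprint 30×18) is included at this height; Combining (union): the regions partially overlap (shared area 46.75 mm²), so overlapping operands fuse into one piece — 2 connected regions; (whole slice rotated 60° about Z — lengths, areas and connectivity unchanged). The result has 2 disconnected regions.

2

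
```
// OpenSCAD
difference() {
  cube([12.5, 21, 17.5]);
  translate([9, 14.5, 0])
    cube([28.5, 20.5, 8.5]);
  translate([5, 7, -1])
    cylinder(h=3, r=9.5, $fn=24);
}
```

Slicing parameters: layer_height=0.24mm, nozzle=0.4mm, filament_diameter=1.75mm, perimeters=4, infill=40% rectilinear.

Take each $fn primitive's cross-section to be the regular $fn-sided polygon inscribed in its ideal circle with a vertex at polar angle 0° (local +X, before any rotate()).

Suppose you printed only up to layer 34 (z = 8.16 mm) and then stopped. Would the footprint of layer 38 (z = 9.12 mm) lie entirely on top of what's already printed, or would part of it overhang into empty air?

Compare the two slices. At z = 8.16: the cube (footprint 12.5×21) is included at this height (area 262.50 mm²); the cube at (9, 14.5) (footprint 28.5×20.5) is included at this height (area 584.25 mm²); the cylinder at (5, 7) is not intersected at this z (z outside [-1, 2]); After the difference (first − rest): starting from the 12.5×21 cube (262.50 mm²), the 28.5×20.5 cube at (9, 14.5) partially overlaps it — only the 22.75 mm² overlap (of its 584.25 mm²) is removed, clipping the outline — area = 239.75 mm². At z = 9.12: the cube is present — its section is the full 12.5×21 rectangle (area 262.50 mm²); the cube at (9, 14.5) is not intersected at this z (z outside [0, 8.5]); the cylinder at (5, 7) does not reach this height (z outside [-1, 2]); Taking the first minus the rest: none of the subtracted shapes is present at this height, so the 12.5×21 cube is unchanged — area = 262.50 mm². Checking containment: at z = 9.12 the cross-section extends beyond the z = 8.16 cross-section by about 22.75 mm².

part overhangs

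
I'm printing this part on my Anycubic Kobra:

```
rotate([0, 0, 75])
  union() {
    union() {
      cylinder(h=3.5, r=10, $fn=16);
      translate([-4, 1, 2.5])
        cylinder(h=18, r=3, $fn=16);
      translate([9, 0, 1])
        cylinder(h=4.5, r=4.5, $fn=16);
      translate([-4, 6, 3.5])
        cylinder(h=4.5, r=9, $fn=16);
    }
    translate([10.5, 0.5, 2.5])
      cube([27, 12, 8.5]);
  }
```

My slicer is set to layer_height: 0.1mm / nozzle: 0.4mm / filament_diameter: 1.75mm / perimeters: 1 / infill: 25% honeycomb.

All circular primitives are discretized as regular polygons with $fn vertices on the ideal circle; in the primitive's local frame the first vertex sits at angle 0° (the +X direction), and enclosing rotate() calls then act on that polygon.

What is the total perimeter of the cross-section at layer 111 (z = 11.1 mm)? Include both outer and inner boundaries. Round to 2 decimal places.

18.73 mm

At z = 11.1 mm: the cylinder is not intersected at this z (z outside [0, 3.5]); the r=3 cylinder at (-4, 1) gives a regular 16-gon of circumradius 3 (constant along its height) (perimeter = 2·16·3.000·sin(180°/16) = 18.73 mm); the cylinder at (9, 0) is absent (z outside [1, 5.5]); the cylinder at (-4, 6) is absent (z outside [3.5, 8]); Combining (union): only the r=3 cylinder at (-4, 1) is present, so the union is just that shape — boundary = 18.73 mm; the cube at (10.5, 0.5) is not intersected at this z (z outside [2.5, 11]); Combining (union): only that combined region is present, so the union is just that shape — boundary = 18.73 mm; (rotated 75° about Z; rotation is an isometry so areas/perimeters/island counts are preserved). Overall, the cross-section is a single solid region. Total boundary length (outer) = 18.73 mm.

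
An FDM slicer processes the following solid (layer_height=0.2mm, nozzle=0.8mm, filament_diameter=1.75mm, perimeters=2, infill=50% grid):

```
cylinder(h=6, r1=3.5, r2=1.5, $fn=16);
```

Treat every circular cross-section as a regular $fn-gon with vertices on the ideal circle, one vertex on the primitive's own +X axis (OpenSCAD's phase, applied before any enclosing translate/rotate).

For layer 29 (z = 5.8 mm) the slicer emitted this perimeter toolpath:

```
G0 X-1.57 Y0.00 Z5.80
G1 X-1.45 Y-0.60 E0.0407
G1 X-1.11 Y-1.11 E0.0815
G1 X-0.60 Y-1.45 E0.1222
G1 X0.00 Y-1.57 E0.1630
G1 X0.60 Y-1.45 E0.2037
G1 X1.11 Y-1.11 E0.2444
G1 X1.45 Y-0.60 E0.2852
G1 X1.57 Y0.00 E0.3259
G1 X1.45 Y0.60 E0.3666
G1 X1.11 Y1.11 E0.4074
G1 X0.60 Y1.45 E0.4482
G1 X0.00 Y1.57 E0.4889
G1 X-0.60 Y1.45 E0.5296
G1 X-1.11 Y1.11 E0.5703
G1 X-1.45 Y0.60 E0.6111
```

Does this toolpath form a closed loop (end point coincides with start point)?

no

Start point (G0): (-1.57, 0.00). End point (last G1): the path does not return to the start — open.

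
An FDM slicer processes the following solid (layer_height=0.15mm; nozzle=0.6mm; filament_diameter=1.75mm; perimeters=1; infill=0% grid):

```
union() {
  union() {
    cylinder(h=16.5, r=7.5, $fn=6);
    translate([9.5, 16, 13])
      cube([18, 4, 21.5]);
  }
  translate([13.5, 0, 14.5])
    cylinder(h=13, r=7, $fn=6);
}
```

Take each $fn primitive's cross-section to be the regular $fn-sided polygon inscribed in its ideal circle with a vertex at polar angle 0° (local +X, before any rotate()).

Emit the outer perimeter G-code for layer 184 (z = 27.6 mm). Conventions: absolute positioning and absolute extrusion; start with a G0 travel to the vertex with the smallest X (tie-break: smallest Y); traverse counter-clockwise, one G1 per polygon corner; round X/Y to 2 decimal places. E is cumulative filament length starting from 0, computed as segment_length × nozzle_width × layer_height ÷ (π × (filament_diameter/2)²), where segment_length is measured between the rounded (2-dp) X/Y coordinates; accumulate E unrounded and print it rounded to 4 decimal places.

At z = 27.6 mm: the cylinder does not reach this height (z outside [0, 16.5]); the 18×4 cube at (9.5, 16) contributes its full rectangle; Combining (union): only the 18×4 cube at (9.5, 16) is present, so the union is just that shape — 1 connected region; the cylinder at (13.5, 0) is not intersected at this z (z outside [14.5, 27.5]); Merging all regions: only the result so far is present, so the union is just that shape — 1 connected region. The outline is a single polygon with 4 vertices. Extrusion per mm of travel: 0.6 × 0.15 / (π × 0.875²) = 0.037418. Accumulating E over each segment gives final E = 1.6464.

G0 X9.50 Y16.00 Z27.60
G1 X27.50 Y16.00 E0.6735
G1 X27.50 Y20.00 E0.8232
G1 X9.50 Y20.00 E1.4967
G1 X9.50 Y16.00 E1.6464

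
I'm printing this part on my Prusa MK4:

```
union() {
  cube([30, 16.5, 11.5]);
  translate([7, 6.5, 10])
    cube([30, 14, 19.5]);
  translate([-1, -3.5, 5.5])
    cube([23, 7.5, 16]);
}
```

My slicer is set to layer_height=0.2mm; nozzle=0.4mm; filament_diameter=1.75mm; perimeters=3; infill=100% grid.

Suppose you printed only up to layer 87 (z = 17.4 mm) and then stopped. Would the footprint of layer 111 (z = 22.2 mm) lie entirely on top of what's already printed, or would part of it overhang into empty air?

Compare the two slices. At z = 17.4: the cube is not intersected at this z (z outside [0, 11.5]); the cube at (7, 6.5) is present — its section is the full 30×14 rectangle (area 420.00 mm²); the 23×7.5 cube at (-1, -3.5) contributes its full rectangle (area 172.50 mm²); Combining (union): the 2 present regions are separate (no shared area or edge), so areas and boundary lengths simply add and each stays a separate island — area = 592.50 mm². At z = 22.2: the cube is absent (z outside [0, 11.5]); the cube at (7, 6.5) is present — its section is the full 30×14 rectangle (area 420.00 mm²); the cube at (-1, -3.5) does not reach this height (z outside [5.5, 21.5]); Taking the union: only the 30×14 cube at (7, 6.5) is present, so the union is just that shape — area = 420.00 mm². Checking containment: the cross-section at z = 22.2 is a subset of the cross-section at z = 17.4.

entirely on top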